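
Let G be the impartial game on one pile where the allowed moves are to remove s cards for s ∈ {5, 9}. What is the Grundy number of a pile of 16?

Compute g(0), g(1), … for moves {5, 9}:
k:     0  1  2  3  4  5  6  7  8  9 10 11 12 13 14 15 16
g(k):  0  0  0  0  0  1  1  1  1  1  2  2  2  2  0  0  0
So g(16) = 0.

0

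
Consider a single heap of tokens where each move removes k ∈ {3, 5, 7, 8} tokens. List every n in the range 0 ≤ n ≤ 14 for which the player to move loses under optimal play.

0, 1, 2, 11, 12, 13

Grundy values for subtraction set {3, 5, 7, 8}:
k:     0  1  2  3  4  5  6  7  8  9 10 11 12 13 14
g(k):  0  0  0  1  1  1  2  2  2  3  3  0  0  0  1
The P-positions (g = 0) in 0..14 are 0, 1, 2, 11, 12, 13.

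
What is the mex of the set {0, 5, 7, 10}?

0 is in the set but 1 is not, so the mex is 1.

1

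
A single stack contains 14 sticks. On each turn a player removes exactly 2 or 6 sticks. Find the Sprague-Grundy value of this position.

Compute g(0), g(1), … for moves {2, 6}:
g(0) = mex{} = 0
g(1) = mex{} = 0
g(2) = mex{0} = 1
g(3) = mex{0} = 1
g(4) = mex{1} = 0
g(5) = mex{1} = 0
g(6) = mex{0} = 1
g(7) = mex{0} = 1
g(8) = mex{1} = 0
g(9) = mex{1} = 0
g(10) = mex{0} = 1
g(11) = mex{0} = 1
g(12) = mex{1} = 0
g(13) = mex{1} = 0
g(14) = mex{0} = 1
So g(14) = 1.

1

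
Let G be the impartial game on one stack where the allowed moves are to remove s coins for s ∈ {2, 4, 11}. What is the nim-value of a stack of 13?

Build the Grundy sequence with g(k) = mex{g(k−s) : s ∈ {2, 4, 11}, s ≤ k}:
g(0) = mex{} = 0
g(1) = mex{} = 0
g(2) = mex{0} = 1
g(3) = mex{0} = 1
g(4) = mex{0,1} = 2
g(5) = mex{0,1} = 2
g(6) = mex{1,2} = 0
g(7) = mex{1,2} = 0
g(8) = mex{0,2} = 1
g(9) = mex{0,2} = 1
g(10) = mex{0,1} = 2
g(11) = mex{0,1} = 2
g(12) = mex{0,1,2} = 3
g(13) = mex{1,2} = 0
So g(13) = 0.

0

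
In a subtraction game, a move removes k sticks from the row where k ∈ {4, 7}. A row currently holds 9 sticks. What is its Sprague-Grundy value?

Build the Grundy sequence with g(k) = mex{g(k−s) : s ∈ {4, 7}, s ≤ k}:
g(0) = mex{} = 0
g(1) = mex{} = 0
g(2) = mex{} = 0
g(3) = mex{} = 0
g(4) = mex{0} = 1
g(5) = mex{0} = 1
g(6) = mex{0} = 1
g(7) = mex{0} = 1
g(8) = mex{0,1} = 2
g(9) = mex{0,1} = 2
So g(9) = 2.

2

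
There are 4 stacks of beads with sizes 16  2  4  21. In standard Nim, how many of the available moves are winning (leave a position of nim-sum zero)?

Nim-sum: 16 ⊕ 2 ⊕ 4 ⊕ 21 = 3.
The overall nim-sum is X = 3. A stack of size p has a winning move iff p XOR X < p (reduce it to p XOR X).
  16: 16 XOR 3 = 19 ≥ 16 — no move.
  2: 2 XOR 3 = 1 < 2 — winning move (to 1).
  4: 4 XOR 3 = 7 ≥ 4 — no move.
  21: 21 XOR 3 = 22 ≥ 21 — no move.
That gives 1 winning move.

1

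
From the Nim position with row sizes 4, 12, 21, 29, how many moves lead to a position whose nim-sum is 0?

0

In binary:
  00100  (4)
  01100  (12)
  10101  (21)
  11101  (29)
  -----
  00000  (0)
The nim-sum is already 0, so every move leaves a nonzero nim-sum — there are no winning moves.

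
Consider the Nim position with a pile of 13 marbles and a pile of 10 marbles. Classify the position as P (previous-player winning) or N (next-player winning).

N-position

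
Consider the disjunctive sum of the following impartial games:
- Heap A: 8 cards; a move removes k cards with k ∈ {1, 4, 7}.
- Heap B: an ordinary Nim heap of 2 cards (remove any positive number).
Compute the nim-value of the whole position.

2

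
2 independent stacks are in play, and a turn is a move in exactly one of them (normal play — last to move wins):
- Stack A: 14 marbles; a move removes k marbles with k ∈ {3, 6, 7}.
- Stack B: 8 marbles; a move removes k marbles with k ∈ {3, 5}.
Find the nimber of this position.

For stack A, compute g(0), g(1), … with moves {3, 6, 7}:
k:     0  1  2  3  4  5  6  7  8  9 10 11 12 13 14
g(k):  0  0  0  1  1  1  2  2  2  3  0  0  0  1  1
So g(14) = 1.
Build the Grundy sequence for stack B with g(k) = mex{g(k−s) : s ∈ {3, 5}, s ≤ k}:
g(0) = mex{} = 0
g(1) = mex{} = 0
g(2) = mex{} = 0
g(3) = mex{0} = 1
g(4) = mex{0} = 1
g(5) = mex{0} = 1
g(6) = mex{0,1} = 2
g(7) = mex{0,1} = 2
g(8) = mex{1} = 0
So g(8) = 0.
By the Sprague-Grundy theorem, the Grundy value of a sum of independent games is the XOR of the component values.
Combined value = 1 ⊕ 0 = 1.

1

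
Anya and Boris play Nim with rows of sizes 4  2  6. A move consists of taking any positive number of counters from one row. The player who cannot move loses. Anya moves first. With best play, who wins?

Boris wins

Nim-sum: 4 ^ 2 ^ 6 = 0.
The nim-sum is 0, so this is a P-position: the player to move is in a losing position under optimal play; Anya is about to move from it and so loses — Boris wins.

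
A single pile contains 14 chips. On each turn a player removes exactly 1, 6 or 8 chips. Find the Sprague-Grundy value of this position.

0

Build the Grundy sequence with g(k) = mex{g(k−s) : s ∈ {1, 6, 8}, s ≤ k}:
k:     0  1  2  3  4  5  6  7  8  9 10 11 12 13 14
g(k):  0  1  0  1  0  1  2  0  1  0  1  0  1  2  0
So g(14) = 0.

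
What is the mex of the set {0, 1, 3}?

2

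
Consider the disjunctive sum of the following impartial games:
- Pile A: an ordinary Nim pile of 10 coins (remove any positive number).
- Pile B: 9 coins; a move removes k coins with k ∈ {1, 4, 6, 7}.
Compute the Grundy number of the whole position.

8

Pile A is a plain Nim pile of size 10, so its Grundy value is 10.
Build the Grundy sequence for pile B with g(k) = mex{g(k−s) : s ∈ {1, 4, 6, 7}, s ≤ k}:
k:     0  1  2  3  4  5  6  7  8  9
g(k):  0  1  0  1  2  0  1  2  3  2
So g(9) = 2.
By the Sprague-Grundy theorem, the Grundy value of a sum of independent games is the XOR of the component values.
Combined value = 10 XOR 2 = 8.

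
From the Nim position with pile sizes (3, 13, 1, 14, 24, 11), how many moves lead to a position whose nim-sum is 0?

1

In binary:
  00011  (3)
  01101  (13)
  00001  (1)
  01110  (14)
  11000  (24)
  01011  (11)
  -----
  10010  (18)
The overall nim-sum is X = 18. A pile of size p has a winning move iff p XOR X < p (reduce it to p XOR X).
  3: 3 XOR 18 = 17 ≥ 3 — no move.
  13: 13 XOR 18 = 31 ≥ 13 — no move.
  1: 1 XOR 18 = 19 ≥ 1 — no move.
  14: 14 XOR 18 = 28 ≥ 14 — no move.
  24: 24 XOR 18 = 10 < 24 — winning move (to 10).
  11: 11 XOR 18 = 25 ≥ 11 — no move.
That gives 1 winning move.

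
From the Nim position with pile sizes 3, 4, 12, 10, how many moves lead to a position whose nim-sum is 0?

1

Nim-sum: 3 ⊕ 4 ⊕ 12 ⊕ 10 = 1.
The overall nim-sum is X = 1. A pile of size p has a winning move iff p XOR X < p (reduce it to p XOR X).
  3: 3 XOR 1 = 2 < 3 — winning move (to 2).
  4: 4 XOR 1 = 5 ≥ 4 — no move.
  12: 12 XOR 1 = 13 ≥ 12 — no move.
  10: 10 XOR 1 = 11 ≥ 10 — no move.
That gives 1 winning move.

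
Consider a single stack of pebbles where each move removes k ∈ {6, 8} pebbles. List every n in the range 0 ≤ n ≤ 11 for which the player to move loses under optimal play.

0, 1, 2, 3, 4, 5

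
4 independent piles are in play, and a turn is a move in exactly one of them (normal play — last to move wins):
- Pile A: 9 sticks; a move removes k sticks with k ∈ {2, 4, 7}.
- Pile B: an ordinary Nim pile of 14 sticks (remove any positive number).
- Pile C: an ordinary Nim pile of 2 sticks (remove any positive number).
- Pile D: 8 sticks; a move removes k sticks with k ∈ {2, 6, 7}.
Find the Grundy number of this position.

14

For pile A, compute g(0), g(1), … with moves {2, 4, 7}:
g(0) = mex{} = 0
g(1) = mex{} = 0
g(2) = mex{0} = 1
g(3) = mex{0} = 1
g(4) = mex{0,1} = 2
g(5) = mex{0,1} = 2
g(6) = mex{1,2} = 0
g(7) = mex{0,1,2} = 3
g(8) = mex{0,2} = 1
g(9) = mex{1,2,3} = 0
So g(9) = 0.
Pile B is a plain Nim pile of size 14, so its Grundy value is 14.
Pile C is a plain Nim pile of size 2, so its Grundy value is 2.
Grundy values for pile D (subtraction set {2, 6, 7}):
k:     0  1  2  3  4  5  6  7  8
g(k):  0  0  1  1  0  0  1  1  2
So g(8) = 2.
By the Sprague-Grundy theorem, the Grundy value of a sum of independent games is the XOR of the component values.
Combined value = 0 ⊕ 14 ⊕ 2 ⊕ 2 = 14.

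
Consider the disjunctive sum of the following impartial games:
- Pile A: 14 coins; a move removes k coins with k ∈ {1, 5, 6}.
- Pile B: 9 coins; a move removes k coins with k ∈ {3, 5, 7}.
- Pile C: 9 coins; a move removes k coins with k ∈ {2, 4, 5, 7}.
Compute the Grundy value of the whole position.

Build the Grundy sequence for pile A with g(k) = mex{g(k−s) : s ∈ {1, 5, 6}, s ≤ k}:
g(0) = mex{} = 0
g(1) = mex{0} = 1
g(2) = mex{1} = 0
g(3) = mex{0} = 1
g(4) = mex{1} = 0
g(5) = mex{0} = 1
g(6) = mex{0,1} = 2
g(7) = mex{0,1,2} = 3
g(8) = mex{0,1,3} = 2
g(9) = mex{0,1,2} = 3
g(10) = mex{0,1,3} = 2
g(11) = mex{1,2} = 0
g(12) = mex{0,2,3} = 1
g(13) = mex{1,2,3} = 0
g(14) = mex{0,2,3} = 1
So g(14) = 1.
Grundy values for pile B (subtraction set {3, 5, 7}):
g(0) = mex{} = 0
g(1) = mex{} = 0
g(2) = mex{} = 0
g(3) = mex{0} = 1
g(4) = mex{0} = 1
g(5) = mex{0} = 1
g(6) = mex{0,1} = 2
g(7) = mex{0,1} = 2
g(8) = mex{0,1} = 2
g(9) = mex{0,1,2} = 3
So g(9) = 3.
Build the Grundy sequence for pile C with g(k) = mex{g(k−s) : s ∈ {2, 4, 5, 7}, s ≤ k}:
g(0) = mex{} = 0
g(1) = mex{} = 0
g(2) = mex{0} = 1
g(3) = mex{0} = 1
g(4) = mex{0,1} = 2
g(5) = mex{0,1} = 2
g(6) = mex{0,1,2} = 3
g(7) = mex{0,1,2} = 3
g(8) = mex{0,1,2,3} = 4
g(9) = mex{1,2,3} = 0
So g(9) = 0.
The value of a disjunctive sum is the nim-sum of the parts.
Combined value = 1 ⊕ 3 ⊕ 0 = 2.

2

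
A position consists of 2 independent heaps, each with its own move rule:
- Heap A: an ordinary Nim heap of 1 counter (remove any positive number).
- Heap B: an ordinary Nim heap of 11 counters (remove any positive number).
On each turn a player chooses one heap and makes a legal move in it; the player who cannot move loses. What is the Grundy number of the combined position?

10

Heap A is a plain Nim heap of size 1, so its Grundy value is 1.
Heap B is a plain Nim heap of size 11, so its Grundy value is 11.
By the Sprague-Grundy theorem, the Grundy value of a sum of independent games is the XOR of the component values.
Combined value = 1 XOR 11 = 10.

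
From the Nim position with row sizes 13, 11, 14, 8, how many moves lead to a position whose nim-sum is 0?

Compute the nim-sum pairwise:
13 ⊕ 11 = 6
6 ⊕ 14 = 8
8 ⊕ 8 = 0
The nim-sum is already 0, so every move leaves a nonzero nim-sum — there are no winning moves.

0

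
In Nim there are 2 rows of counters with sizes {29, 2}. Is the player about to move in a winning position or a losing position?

Winning position

Compute the nim-sum pairwise:
29 ⊕ 2 = 31
The nim-sum is 31 ≠ 0, so this is an N-position: the player to move can win.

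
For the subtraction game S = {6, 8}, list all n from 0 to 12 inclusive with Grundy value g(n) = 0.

0, 1, 2, 3, 4, 5

Grundy values for subtraction set {6, 8}:
k:     0  1  2  3  4  5  6  7  8  9 10 11 12
g(k):  0  0  0  0  0  0  1  1  1  1  1  1  2
The P-positions (g = 0) in 0..12 are 0, 1, 2, 3, 4, 5.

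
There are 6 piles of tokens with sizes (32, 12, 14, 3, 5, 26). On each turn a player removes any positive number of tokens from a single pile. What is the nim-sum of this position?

62

Nim-sum: 32 ^ 12 ^ 14 ^ 3 ^ 5 ^ 26 = 62.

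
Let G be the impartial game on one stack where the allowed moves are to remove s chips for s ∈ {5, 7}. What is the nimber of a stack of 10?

Grundy values for subtraction set {5, 7}:
k:     0  1  2  3  4  5  6  7  8  9 10
g(k):  0  0  0  0  0  1  1  1  1  1  2
So g(10) = 2.

2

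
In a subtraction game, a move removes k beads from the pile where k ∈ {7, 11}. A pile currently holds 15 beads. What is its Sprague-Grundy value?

Grundy values for subtraction set {7, 11}:
k:     0  1  2  3  4  5  6  7  8  9 10 11 12 13 14 15
g(k):  0  0  0  0  0  0  0  1  1  1  1  1  1  1  2  2
So g(15) = 2.

2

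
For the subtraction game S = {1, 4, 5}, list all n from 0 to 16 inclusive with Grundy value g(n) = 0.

Build the Grundy sequence with g(k) = mex{g(k−s) : s ∈ {1, 4, 5}, s ≤ k}:
k:     0  1  2  3  4  5  6  7  8  9 10 11 12 13 14 15 16
g(k):  0  1  0  1  2  3  2  3  0  1  0  1  2  3  2  3  0
The P-positions (g = 0) in 0..16 are 0, 2, 8, 10, 16.

0, 2, 8, 10, 16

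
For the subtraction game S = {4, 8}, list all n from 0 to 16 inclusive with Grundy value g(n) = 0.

Compute g(0), g(1), … for moves {4, 8}:
k:     0  1  2  3  4  5  6  7  8  9 10 11 12 13 14 15 16
g(k):  0  0  0  0  1  1  1  1  2  2  2  2  0  0  0  0  1
The P-positions (g = 0) in 0..16 are 0, 1, 2, 3, 12, 13, 14, 15.

0, 1, 2, 3, 12, 13, 14, 15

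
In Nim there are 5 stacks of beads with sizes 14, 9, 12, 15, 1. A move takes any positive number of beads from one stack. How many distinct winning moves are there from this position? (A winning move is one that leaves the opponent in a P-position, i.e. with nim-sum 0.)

3

Compute the nim-sum pairwise:
14 ⊕ 9 = 7
7 ⊕ 12 = 11
11 ⊕ 15 = 4
4 ⊕ 1 = 5
The overall nim-sum is X = 5. A stack of size p has a winning move iff p XOR X < p (reduce it to p XOR X).
  14: 14 XOR 5 = 11 < 14 — winning move (to 11).
  9: 9 XOR 5 = 12 ≥ 9 — no move.
  12: 12 XOR 5 = 9 < 12 — winning move (to 9).
  15: 15 XOR 5 = 10 < 15 — winning move (to 10).
  1: 1 XOR 5 = 4 ≥ 1 — no move.
That gives 3 winning moves.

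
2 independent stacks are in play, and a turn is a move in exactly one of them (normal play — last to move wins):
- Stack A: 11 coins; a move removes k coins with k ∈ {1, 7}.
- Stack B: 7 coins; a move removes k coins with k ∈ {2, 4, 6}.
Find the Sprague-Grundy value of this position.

2

For stack A, compute g(0), g(1), … with moves {1, 7}:
k:     0  1  2  3  4  5  6  7  8  9 10 11
g(k):  0  1  0  1  0  1  0  1  0  1  0  1
So g(11) = 1.
Build the Grundy sequence for stack B with g(k) = mex{g(k−s) : s ∈ {2, 4, 6}, s ≤ k}:
g(0) = mex{} = 0
g(1) = mex{} = 0
g(2) = mex{0} = 1
g(3) = mex{0} = 1
g(4) = mex{0,1} = 2
g(5) = mex{0,1} = 2
g(6) = mex{0,1,2} = 3
g(7) = mex{0,1,2} = 3
So g(7) = 3.
By the Sprague-Grundy theorem, the Grundy value of a sum of independent games is the XOR of the component values.
Combined value = 1 ⊕ 3 = 2.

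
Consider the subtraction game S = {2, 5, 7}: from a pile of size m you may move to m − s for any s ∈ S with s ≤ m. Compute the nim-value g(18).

2

Compute g(0), g(1), … for moves {2, 5, 7}:
k:     0  1  2  3  4  5  6  7  8  9 10 11 12 13 14 15 16 17 18
g(k):  0  0  1  1  0  2  1  3  2  2  0  3  1  0  0  1  1  2  2
So g(18) = 2.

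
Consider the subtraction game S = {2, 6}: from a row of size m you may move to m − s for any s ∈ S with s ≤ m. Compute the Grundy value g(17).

0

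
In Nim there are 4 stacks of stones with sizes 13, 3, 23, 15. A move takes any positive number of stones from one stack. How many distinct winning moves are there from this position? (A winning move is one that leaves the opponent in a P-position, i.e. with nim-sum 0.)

Nim-sum: 13 XOR 3 XOR 23 XOR 15 = 22.
The overall nim-sum is X = 22. A stack of size p has a winning move iff p XOR X < p (reduce it to p XOR X).
  13: 13 XOR 22 = 27 ≥ 13 — no move.
  3: 3 XOR 22 = 21 ≥ 3 — no move.
  23: 23 XOR 22 = 1 < 23 — winning move (to 1).
  15: 15 XOR 22 = 25 ≥ 15 — no move.
That gives 1 winning move.

1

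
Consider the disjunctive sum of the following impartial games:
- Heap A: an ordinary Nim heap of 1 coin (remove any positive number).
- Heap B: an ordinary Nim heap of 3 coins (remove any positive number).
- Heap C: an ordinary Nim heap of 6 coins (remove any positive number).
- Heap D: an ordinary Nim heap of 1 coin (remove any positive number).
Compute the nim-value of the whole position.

5

Heap A is a plain Nim heap of size 1, so its Grundy value is 1.
Heap B is a plain Nim heap of size 3, so its Grundy value is 3.
Heap C is a plain Nim heap of size 6, so its Grundy value is 6.
Heap D is a plain Nim heap of size 1, so its Grundy value is 1.
The value of a disjunctive sum is the nim-sum of the parts.
Combined value = 1 XOR 3 XOR 6 XOR 1 = 5.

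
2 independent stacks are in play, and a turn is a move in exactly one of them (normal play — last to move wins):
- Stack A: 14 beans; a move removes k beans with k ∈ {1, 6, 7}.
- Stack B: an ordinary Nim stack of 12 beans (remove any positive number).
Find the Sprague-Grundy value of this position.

12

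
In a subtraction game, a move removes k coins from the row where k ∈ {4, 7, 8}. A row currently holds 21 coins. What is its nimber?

2

Build the Grundy sequence with g(k) = mex{g(k−s) : s ∈ {4, 7, 8}, s ≤ k}:
k:     0  1  2  3  4  5  6  7  8  9 10 11 12 13 14 15 16 17 18 19 20 21
g(k):  0  0  0  0  1  1  1  1  2  2  2  2  0  0  0  0  1  1  1  1  2  2
So g(21) = 2.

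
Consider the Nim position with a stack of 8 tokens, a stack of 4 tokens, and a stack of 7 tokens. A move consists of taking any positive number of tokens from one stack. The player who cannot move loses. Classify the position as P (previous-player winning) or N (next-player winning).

Nim-sum: 8 ^ 4 ^ 7 = 11.
The nim-sum is 11 ≠ 0, so this is an N-position: the player to move can win.

N-position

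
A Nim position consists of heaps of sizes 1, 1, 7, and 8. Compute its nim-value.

15

Write each in binary and XOR column by column:
  0001  (1)
  0001  (1)
  0111  (7)
  1000  (8)
  ----
  1111  (15)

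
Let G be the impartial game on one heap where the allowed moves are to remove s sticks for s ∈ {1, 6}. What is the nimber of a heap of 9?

0

Build the Grundy sequence with g(k) = mex{g(k−s) : s ∈ {1, 6}, s ≤ k}:
k:     0  1  2  3  4  5  6  7  8  9
g(k):  0  1  0  1  0  1  2  0  1  0
So g(9) = 0.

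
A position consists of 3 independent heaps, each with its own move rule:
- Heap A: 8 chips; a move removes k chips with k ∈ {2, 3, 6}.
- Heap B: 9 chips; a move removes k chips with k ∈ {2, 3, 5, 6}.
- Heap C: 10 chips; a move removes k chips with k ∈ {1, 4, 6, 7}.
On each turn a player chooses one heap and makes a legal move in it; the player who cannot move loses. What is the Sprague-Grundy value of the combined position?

2

Build the Grundy sequence for heap A with g(k) = mex{g(k−s) : s ∈ {2, 3, 6}, s ≤ k}:
k:     0  1  2  3  4  5  6  7  8
g(k):  0  0  1  1  2  0  3  1  2
So g(8) = 2.
Grundy values for heap B (subtraction set {2, 3, 5, 6}):
k:     0  1  2  3  4  5  6  7  8  9
g(k):  0  0  1  1  2  2  3  3  0  0
So g(9) = 0.
For heap C, compute g(0), g(1), … with moves {1, 4, 6, 7}:
k:     0  1  2  3  4  5  6  7  8  9 10
g(k):  0  1  0  1  2  0  1  2  3  2  0
So g(10) = 0.
By the Sprague-Grundy theorem, the Grundy value of a sum of independent games is the XOR of the component values.
Combined value = 2 ⊕ 0 ⊕ 0 = 2.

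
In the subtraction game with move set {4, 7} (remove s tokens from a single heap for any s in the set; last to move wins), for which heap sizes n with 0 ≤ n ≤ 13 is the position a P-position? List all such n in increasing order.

Grundy values for subtraction set {4, 7}:
g(0) = mex{} = 0
g(1) = mex{} = 0
g(2) = mex{} = 0
g(3) = mex{} = 0
g(4) = mex{0} = 1
g(5) = mex{0} = 1
g(6) = mex{0} = 1
g(7) = mex{0} = 1
g(8) = mex{0,1} = 2
g(9) = mex{0,1} = 2
g(10) = mex{0,1} = 2
g(11) = mex{1} = 0
g(12) = mex{1,2} = 0
g(13) = mex{1,2} = 0
The P-positions (g = 0) in 0..13 are 0, 1, 2, 3, 11, 12, 13.

0, 1, 2, 3, 11, 12, 13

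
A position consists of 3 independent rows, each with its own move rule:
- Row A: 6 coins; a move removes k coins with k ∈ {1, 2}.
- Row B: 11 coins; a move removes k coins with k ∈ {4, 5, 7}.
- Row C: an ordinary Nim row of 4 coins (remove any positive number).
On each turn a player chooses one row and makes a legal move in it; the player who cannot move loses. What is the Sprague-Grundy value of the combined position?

4

For row A, compute g(0), g(1), … with moves {1, 2}:
k:     0  1  2  3  4  5  6
g(k):  0  1  2  0  1  2  0
So g(6) = 0.
Build the Grundy sequence for row B with g(k) = mex{g(k−s) : s ∈ {4, 5, 7}, s ≤ k}:
g(0) = mex{} = 0
g(1) = mex{} = 0
g(2) = mex{} = 0
g(3) = mex{} = 0
g(4) = mex{0} = 1
g(5) = mex{0} = 1
g(6) = mex{0} = 1
g(7) = mex{0} = 1
g(8) = mex{0,1} = 2
g(9) = mex{0,1} = 2
g(10) = mex{0,1} = 2
g(11) = mex{1} = 0
So g(11) = 0.
Row C is a plain Nim row of size 4, so its Grundy value is 4.
The value of a disjunctive sum is the nim-sum of the parts.
Combined value = 0 XOR 0 XOR 4 = 4.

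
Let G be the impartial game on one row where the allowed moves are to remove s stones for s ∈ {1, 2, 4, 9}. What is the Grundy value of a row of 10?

4

Grundy values for subtraction set {1, 2, 4, 9}:
g(0) = mex{} = 0
g(1) = mex{0} = 1
g(2) = mex{0,1} = 2
g(3) = mex{1,2} = 0
g(4) = mex{0,2} = 1
g(5) = mex{0,1} = 2
g(6) = mex{1,2} = 0
g(7) = mex{0,2} = 1
g(8) = mex{0,1} = 2
g(9) = mex{0,1,2} = 3
g(10) = mex{0,1,2,3} = 4
So g(10) = 4.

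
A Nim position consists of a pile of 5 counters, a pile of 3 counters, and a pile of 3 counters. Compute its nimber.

5

Nim-sum: 5 ^ 3 ^ 3 = 5.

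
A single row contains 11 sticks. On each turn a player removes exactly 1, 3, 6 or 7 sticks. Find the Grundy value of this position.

Build the Grundy sequence with g(k) = mex{g(k−s) : s ∈ {1, 3, 6, 7}, s ≤ k}:
g(0) = mex{} = 0
g(1) = mex{0} = 1
g(2) = mex{1} = 0
g(3) = mex{0} = 1
g(4) = mex{1} = 0
g(5) = mex{0} = 1
g(6) = mex{0,1} = 2
g(7) = mex{0,1,2} = 3
g(8) = mex{0,1,3} = 2
g(9) = mex{0,1,2} = 3
g(10) = mex{0,1,3} = 2
g(11) = mex{0,1,2} = 3
So g(11) = 3.

3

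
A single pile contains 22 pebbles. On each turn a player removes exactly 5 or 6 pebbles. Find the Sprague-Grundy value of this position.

Compute g(0), g(1), … for moves {5, 6}:
k:     0  1  2  3  4  5  6  7  8  9 10 11 12 13 14 15 16 17 18 19 20 21 22
g(k):  0  0  0  0  0  1  1  1  1  1  2  0  0  0  0  0  1  1  1  1  1  2  0
So g(22) = 0.

0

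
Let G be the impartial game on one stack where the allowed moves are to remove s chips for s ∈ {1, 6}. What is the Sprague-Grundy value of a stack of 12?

1

Build the Grundy sequence with g(k) = mex{g(k−s) : s ∈ {1, 6}, s ≤ k}:
g(0) = mex{} = 0
g(1) = mex{0} = 1
g(2) = mex{1} = 0
g(3) = mex{0} = 1
g(4) = mex{1} = 0
g(5) = mex{0} = 1
g(6) = mex{0,1} = 2
g(7) = mex{1,2} = 0
g(8) = mex{0} = 1
g(9) = mex{1} = 0
g(10) = mex{0} = 1
g(11) = mex{1} = 0
g(12) = mex{0,2} = 1
So g(12) = 1.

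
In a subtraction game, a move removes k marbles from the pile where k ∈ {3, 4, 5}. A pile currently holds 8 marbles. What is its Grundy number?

0

Compute g(0), g(1), … for moves {3, 4, 5}:
g(0) = mex{} = 0
g(1) = mex{} = 0
g(2) = mex{} = 0
g(3) = mex{0} = 1
g(4) = mex{0} = 1
g(5) = mex{0} = 1
g(6) = mex{0,1} = 2
g(7) = mex{0,1} = 2
g(8) = mex{1} = 0
So g(8) = 0.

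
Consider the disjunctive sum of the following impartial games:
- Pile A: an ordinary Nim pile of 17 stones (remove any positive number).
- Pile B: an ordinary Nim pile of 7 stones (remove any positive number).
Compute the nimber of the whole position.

22

Pile A is a plain Nim pile of size 17, so its Grundy value is 17.
Pile B is a plain Nim pile of size 7, so its Grundy value is 7.
The value of a disjunctive sum is the nim-sum of the parts.
Combined value = 17 XOR 7 = 22.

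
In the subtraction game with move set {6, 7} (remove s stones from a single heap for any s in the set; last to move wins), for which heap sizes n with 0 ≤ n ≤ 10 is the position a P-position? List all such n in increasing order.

0, 1, 2, 3, 4, 5

Grundy values for subtraction set {6, 7}:
g(0) = mex{} = 0
g(1) = mex{} = 0
g(2) = mex{} = 0
g(3) = mex{} = 0
g(4) = mex{} = 0
g(5) = mex{} = 0
g(6) = mex{0} = 1
g(7) = mex{0} = 1
g(8) = mex{0} = 1
g(9) = mex{0} = 1
g(10) = mex{0} = 1
The P-positions (g = 0) in 0..10 are 0, 1, 2, 3, 4, 5.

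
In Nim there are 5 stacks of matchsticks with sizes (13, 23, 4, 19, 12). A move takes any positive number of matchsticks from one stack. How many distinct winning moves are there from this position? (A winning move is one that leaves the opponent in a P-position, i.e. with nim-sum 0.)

3

Nim-sum: 13 ^ 23 ^ 4 ^ 19 ^ 12 = 1.
The overall nim-sum is X = 1. A stack of size p has a winning move iff p XOR X < p (reduce it to p XOR X).
  13: 13 XOR 1 = 12 < 13 — winning move (to 12).
  23: 23 XOR 1 = 22 < 23 — winning move (to 22).
  4: 4 XOR 1 = 5 ≥ 4 — no move.
  19: 19 XOR 1 = 18 < 19 — winning move (to 18).
  12: 12 XOR 1 = 13 ≥ 12 — no move.
That gives 3 winning moves.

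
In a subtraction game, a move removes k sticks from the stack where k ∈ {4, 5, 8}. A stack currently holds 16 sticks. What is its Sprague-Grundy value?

1

Compute g(0), g(1), … for moves {4, 5, 8}:
k:     0  1  2  3  4  5  6  7  8  9 10 11 12 13 14 15 16
g(k):  0  0  0  0  1  1  1  1  2  2  2  2  0  0  0  0  1
So g(16) = 1.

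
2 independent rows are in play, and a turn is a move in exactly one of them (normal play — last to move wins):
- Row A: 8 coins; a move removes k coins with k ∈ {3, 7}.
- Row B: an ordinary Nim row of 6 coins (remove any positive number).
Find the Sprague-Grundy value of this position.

4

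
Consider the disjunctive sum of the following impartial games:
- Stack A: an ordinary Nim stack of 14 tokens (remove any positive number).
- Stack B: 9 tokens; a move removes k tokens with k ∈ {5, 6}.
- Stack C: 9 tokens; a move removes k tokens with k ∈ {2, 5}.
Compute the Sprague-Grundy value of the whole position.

Stack A is a plain Nim stack of size 14, so its Grundy value is 14.
For stack B, compute g(0), g(1), … with moves {5, 6}:
g(0) = mex{} = 0
g(1) = mex{} = 0
g(2) = mex{} = 0
g(3) = mex{} = 0
g(4) = mex{} = 0
g(5) = mex{0} = 1
g(6) = mex{0} = 1
g(7) = mex{0} = 1
g(8) = mex{0} = 1
g(9) = mex{0} = 1
So g(9) = 1.
For stack C, compute g(0), g(1), … with moves {2, 5}:
k:     0  1  2  3  4  5  6  7  8  9
g(k):  0  0  1  1  0  2  1  0  0  1
So g(9) = 1.
By the Sprague-Grundy theorem, the Grundy value of a sum of independent games is the XOR of the component values.
Combined value = 14 ⊕ 1 ⊕ 1 = 14.

14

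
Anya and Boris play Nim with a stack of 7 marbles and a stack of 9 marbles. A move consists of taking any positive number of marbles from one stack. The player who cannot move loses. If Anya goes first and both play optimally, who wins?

Anya wins

Compute the nim-sum pairwise:
7 XOR 9 = 14
The nim-sum is 14 ≠ 0, so this is an N-position: the player to move can win; Anya has a winning move.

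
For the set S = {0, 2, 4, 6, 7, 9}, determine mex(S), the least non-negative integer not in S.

1

0 is in the set but 1 is not, so the mex is 1.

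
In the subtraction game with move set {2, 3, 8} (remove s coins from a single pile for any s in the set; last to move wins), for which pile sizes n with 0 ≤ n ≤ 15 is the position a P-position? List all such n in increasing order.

Grundy values for subtraction set {2, 3, 8}:
k:     0  1  2  3  4  5  6  7  8  9 10 11 12 13 14 15
g(k):  0  0  1  1  2  0  0  1  1  2  0  0  1  1  2  0
The P-positions (g = 0) in 0..15 are 0, 1, 5, 6, 10, 11, 15.

0, 1, 5, 6, 10, 11, 15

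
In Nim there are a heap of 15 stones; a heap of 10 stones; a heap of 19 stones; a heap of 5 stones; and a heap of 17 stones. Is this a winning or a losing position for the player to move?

Compute the nim-sum pairwise:
15 XOR 10 = 5
5 XOR 19 = 22
22 XOR 5 = 19
19 XOR 17 = 2
The nim-sum is 2 ≠ 0, so this is an N-position: the player to move can win.

Winning position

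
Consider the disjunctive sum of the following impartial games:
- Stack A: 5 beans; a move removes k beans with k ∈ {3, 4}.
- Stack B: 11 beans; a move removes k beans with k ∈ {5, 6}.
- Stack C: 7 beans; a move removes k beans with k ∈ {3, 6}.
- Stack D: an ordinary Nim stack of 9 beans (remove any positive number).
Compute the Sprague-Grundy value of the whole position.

Grundy values for stack A (subtraction set {3, 4}):
g(0) = mex{} = 0
g(1) = mex{} = 0
g(2) = mex{} = 0
g(3) = mex{0} = 1
g(4) = mex{0} = 1
g(5) = mex{0} = 1
So g(5) = 1.
Build the Grundy sequence for stack B with g(k) = mex{g(k−s) : s ∈ {5, 6}, s ≤ k}:
g(0) = mex{} = 0
g(1) = mex{} = 0
g(2) = mex{} = 0
g(3) = mex{} = 0
g(4) = mex{} = 0
g(5) = mex{0} = 1
g(6) = mex{0} = 1
g(7) = mex{0} = 1
g(8) = mex{0} = 1
g(9) = mex{0} = 1
g(10) = mex{0,1} = 2
g(11) = mex{1} = 0
So g(11) = 0.
Grundy values for stack C (subtraction set {3, 6}):
g(0) = mex{} = 0
g(1) = mex{} = 0
g(2) = mex{} = 0
g(3) = mex{0} = 1
g(4) = mex{0} = 1
g(5) = mex{0} = 1
g(6) = mex{0,1} = 2
g(7) = mex{0,1} = 2
So g(7) = 2.
Stack D is a plain Nim stack of size 9, so its Grundy value is 9.
The value of a disjunctive sum is the nim-sum of the parts.
Combined value = 1 XOR 0 XOR 2 XOR 9 = 10.

10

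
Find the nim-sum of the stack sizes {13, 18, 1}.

30

Bitwise XOR of the heap sizes:
  01101  (13)
  10010  (18)
  00001  (1)
  -----
  11110  (30)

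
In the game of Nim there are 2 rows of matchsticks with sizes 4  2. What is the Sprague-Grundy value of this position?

In binary:
  100  (4)
  010  (2)
  ---
  110  (6)

6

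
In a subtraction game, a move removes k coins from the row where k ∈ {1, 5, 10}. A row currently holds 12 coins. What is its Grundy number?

2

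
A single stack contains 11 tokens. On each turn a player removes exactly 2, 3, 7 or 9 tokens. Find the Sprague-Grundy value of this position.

0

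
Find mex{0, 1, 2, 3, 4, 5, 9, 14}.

6

The values 0, 1, 2, 3, 4, 5 are all present; 6 is the first non-negative integer missing from the set.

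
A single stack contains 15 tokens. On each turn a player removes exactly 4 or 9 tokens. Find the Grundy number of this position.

0

Build the Grundy sequence with g(k) = mex{g(k−s) : s ∈ {4, 9}, s ≤ k}:
k:     0  1  2  3  4  5  6  7  8  9 10 11 12 13 14 15
g(k):  0  0  0  0  1  1  1  1  0  2  2  2  1  0  0  0
So g(15) = 0.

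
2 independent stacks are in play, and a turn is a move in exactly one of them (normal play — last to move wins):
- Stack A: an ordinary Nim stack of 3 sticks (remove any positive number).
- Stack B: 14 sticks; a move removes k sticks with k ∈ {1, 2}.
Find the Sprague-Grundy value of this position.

Stack A is a plain Nim stack of size 3, so its Grundy value is 3.
Grundy values for stack B (subtraction set {1, 2}):
k:     0  1  2  3  4  5  6  7  8  9 10 11 12 13 14
g(k):  0  1  2  0  1  2  0  1  2  0  1  2  0  1  2
So g(14) = 2.
The value of a disjunctive sum is the nim-sum of the parts.
Combined value = 3 ⊕ 2 = 1.

1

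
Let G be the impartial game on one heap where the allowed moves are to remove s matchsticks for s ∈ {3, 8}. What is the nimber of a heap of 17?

Compute g(0), g(1), … for moves {3, 8}:
k:     0  1  2  3  4  5  6  7  8  9 10 11 12 13 14 15 16 17
g(k):  0  0  0  1  1  1  0  0  2  1  1  0  0  0  1  1  1  0
So g(17) = 0.

0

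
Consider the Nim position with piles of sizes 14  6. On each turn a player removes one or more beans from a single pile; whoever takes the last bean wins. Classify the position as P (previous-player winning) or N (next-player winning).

Nim-sum: 14 ⊕ 6 = 8.
The nim-sum is 8 ≠ 0, so this is an N-position: the player to move can win.

N-position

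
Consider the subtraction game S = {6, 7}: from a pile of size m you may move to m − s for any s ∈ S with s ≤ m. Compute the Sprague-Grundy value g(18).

0

Build the Grundy sequence with g(k) = mex{g(k−s) : s ∈ {6, 7}, s ≤ k}:
k:     0  1  2  3  4  5  6  7  8  9 10 11 12 13 14 15 16 17 18
g(k):  0  0  0  0  0  0  1  1  1  1  1  1  2  0  0  0  0  0  0
So g(18) = 0.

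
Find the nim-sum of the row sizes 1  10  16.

27

Write each in binary and XOR column by column:
  00001  (1)
  01010  (10)
  10000  (16)
  -----
  11011  (27)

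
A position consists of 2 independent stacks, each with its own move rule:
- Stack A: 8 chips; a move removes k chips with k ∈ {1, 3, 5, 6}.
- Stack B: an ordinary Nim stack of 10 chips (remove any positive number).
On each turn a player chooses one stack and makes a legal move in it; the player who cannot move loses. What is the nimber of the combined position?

Build the Grundy sequence for stack A with g(k) = mex{g(k−s) : s ∈ {1, 3, 5, 6}, s ≤ k}:
g(0) = mex{} = 0
g(1) = mex{0} = 1
g(2) = mex{1} = 0
g(3) = mex{0} = 1
g(4) = mex{1} = 0
g(5) = mex{0} = 1
g(6) = mex{0,1} = 2
g(7) = mex{0,1,2} = 3
g(8) = mex{0,1,3} = 2
So g(8) = 2.
Stack B is a plain Nim stack of size 10, so its Grundy value is 10.
By the Sprague-Grundy theorem, the Grundy value of a sum of independent games is the XOR of the component values.
Combined value = 2 ⊕ 10 = 8.

8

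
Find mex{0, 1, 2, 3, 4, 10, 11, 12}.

5

The values 0, 1, 2, 3, 4 are all present; 5 is the first non-negative integer missing from the set.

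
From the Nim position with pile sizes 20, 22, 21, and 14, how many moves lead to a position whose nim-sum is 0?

3

In binary:
  10100  (20)
  10110  (22)
  10101  (21)
  01110  (14)
  -----
  11001  (25)
The overall nim-sum is X = 25. A pile of size p has a winning move iff p XOR X < p (reduce it to p XOR X).
  20: 20 XOR 25 = 13 < 20 — winning move (to 13).
  22: 22 XOR 25 = 15 < 22 — winning move (to 15).
  21: 21 XOR 25 = 12 < 21 — winning move (to 12).
  14: 14 XOR 25 = 23 ≥ 14 — no move.
That gives 3 winning moves.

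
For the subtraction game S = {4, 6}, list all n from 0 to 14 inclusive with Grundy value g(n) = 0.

0, 1, 2, 3, 10, 11, 12, 13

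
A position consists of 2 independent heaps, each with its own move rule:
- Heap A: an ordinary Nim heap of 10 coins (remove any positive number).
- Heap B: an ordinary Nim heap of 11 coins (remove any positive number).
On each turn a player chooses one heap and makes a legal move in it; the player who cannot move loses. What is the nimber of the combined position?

Heap A is a plain Nim heap of size 10, so its Grundy value is 10.
Heap B is a plain Nim heap of size 11, so its Grundy value is 11.
By the Sprague-Grundy theorem, the Grundy value of a sum of independent games is the XOR of the component values.
Combined value = 10 ⊕ 11 = 1.

1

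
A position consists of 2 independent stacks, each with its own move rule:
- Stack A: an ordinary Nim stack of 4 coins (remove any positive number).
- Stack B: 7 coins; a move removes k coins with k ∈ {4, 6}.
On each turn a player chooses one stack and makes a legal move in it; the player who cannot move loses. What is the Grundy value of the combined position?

Stack A is a plain Nim stack of size 4, so its Grundy value is 4.
Build the Grundy sequence for stack B with g(k) = mex{g(k−s) : s ∈ {4, 6}, s ≤ k}:
k:     0  1  2  3  4  5  6  7
g(k):  0  0  0  0  1  1  1  1
So g(7) = 1.
By the Sprague-Grundy theorem, the Grundy value of a sum of independent games is the XOR of the component values.
Combined value = 4 XOR 1 = 5.

5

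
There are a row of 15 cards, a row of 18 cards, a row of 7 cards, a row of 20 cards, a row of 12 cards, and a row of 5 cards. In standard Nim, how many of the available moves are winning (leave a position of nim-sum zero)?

In binary:
  01111  (15)
  10010  (18)
  00111  (7)
  10100  (20)
  01100  (12)
  00101  (5)
  -----
  00111  (7)
The overall nim-sum is X = 7. A row of size p has a winning move iff p XOR X < p (reduce it to p XOR X).
  15: 15 XOR 7 = 8 < 15 — winning move (to 8).
  18: 18 XOR 7 = 21 ≥ 18 — no move.
  7: 7 XOR 7 = 0 < 7 — winning move (to 0).
  20: 20 XOR 7 = 19 < 20 — winning move (to 19).
  12: 12 XOR 7 = 11 < 12 — winning move (to 11).
  5: 5 XOR 7 = 2 < 5 — winning move (to 2).
That gives 5 winning moves.

5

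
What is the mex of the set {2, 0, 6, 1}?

3

The values 0, 1, 2 are all present; 3 is the first non-negative integer missing from the set.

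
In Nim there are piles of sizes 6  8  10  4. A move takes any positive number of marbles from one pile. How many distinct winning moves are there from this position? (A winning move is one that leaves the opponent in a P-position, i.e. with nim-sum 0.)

Compute the nim-sum pairwise:
6 XOR 8 = 14
14 XOR 10 = 4
4 XOR 4 = 0
The nim-sum is already 0, so every move leaves a nonzero nim-sum — there are no winning moves.

0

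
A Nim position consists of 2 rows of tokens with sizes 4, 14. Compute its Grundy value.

10

Write each in binary and XOR column by column:
  0100  (4)
  1110  (14)
  ----
  1010  (10)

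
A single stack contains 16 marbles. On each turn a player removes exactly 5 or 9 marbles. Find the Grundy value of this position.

0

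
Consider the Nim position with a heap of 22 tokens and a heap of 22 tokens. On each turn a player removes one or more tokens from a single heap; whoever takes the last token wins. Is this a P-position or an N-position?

P-position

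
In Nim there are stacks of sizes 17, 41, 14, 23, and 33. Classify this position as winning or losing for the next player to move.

Compute the nim-sum pairwise:
17 ⊕ 41 = 56
56 ⊕ 14 = 54
54 ⊕ 23 = 33
33 ⊕ 33 = 0
The nim-sum is 0, so this is a P-position: the player to move is in a losing position under optimal play.

Losing position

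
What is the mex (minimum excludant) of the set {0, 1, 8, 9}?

2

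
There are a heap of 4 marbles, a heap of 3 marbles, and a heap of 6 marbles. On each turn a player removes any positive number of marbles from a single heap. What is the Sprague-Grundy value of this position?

Compute the nim-sum pairwise:
4 ⊕ 3 = 7
7 ⊕ 6 = 1

1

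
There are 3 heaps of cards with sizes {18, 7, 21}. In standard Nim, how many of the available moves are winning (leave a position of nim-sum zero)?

0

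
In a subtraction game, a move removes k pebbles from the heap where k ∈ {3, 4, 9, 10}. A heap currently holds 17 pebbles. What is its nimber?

1

Grundy values for subtraction set {3, 4, 9, 10}:
k:     0  1  2  3  4  5  6  7  8  9 10 11 12 13 14 15 16 17
g(k):  0  0  0  1  1  1  2  0  0  3  1  1  2  0  0  0  1  1
So g(17) = 1.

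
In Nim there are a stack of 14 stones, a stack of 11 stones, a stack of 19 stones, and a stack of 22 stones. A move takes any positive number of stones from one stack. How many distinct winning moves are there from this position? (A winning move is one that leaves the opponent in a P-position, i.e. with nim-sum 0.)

0

Write each in binary and XOR column by column:
  01110  (14)
  01011  (11)
  10011  (19)
  10110  (22)
  -----
  00000  (0)
The nim-sum is already 0, so every move leaves a nonzero nim-sum — there are no winning moves.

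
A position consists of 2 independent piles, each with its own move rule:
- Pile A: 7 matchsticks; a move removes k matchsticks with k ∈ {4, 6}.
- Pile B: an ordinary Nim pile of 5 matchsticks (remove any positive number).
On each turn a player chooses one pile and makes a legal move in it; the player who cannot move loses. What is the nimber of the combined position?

Build the Grundy sequence for pile A with g(k) = mex{g(k−s) : s ∈ {4, 6}, s ≤ k}:
k:     0  1  2  3  4  5  6  7
g(k):  0  0  0  0  1  1  1  1
So g(7) = 1.
Pile B is a plain Nim pile of size 5, so its Grundy value is 5.
By the Sprague-Grundy theorem, the Grundy value of a sum of independent games is the XOR of the component values.
Combined value = 1 ⊕ 5 = 4.

4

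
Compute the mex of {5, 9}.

0

0 is not in the set, so the mex is 0.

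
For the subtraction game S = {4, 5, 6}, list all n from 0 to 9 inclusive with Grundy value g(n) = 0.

0, 1, 2, 3

Build the Grundy sequence with g(k) = mex{g(k−s) : s ∈ {4, 5, 6}, s ≤ k}:
k:     0  1  2  3  4  5  6  7  8  9
g(k):  0  0  0  0  1  1  1  1  2  2
The P-positions (g = 0) in 0..9 are 0, 1, 2, 3.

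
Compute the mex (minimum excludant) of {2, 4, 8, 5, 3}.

0 is not in the set, so the mex is 0.

0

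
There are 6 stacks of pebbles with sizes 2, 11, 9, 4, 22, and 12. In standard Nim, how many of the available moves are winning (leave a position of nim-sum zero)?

Nim-sum: 2 XOR 11 XOR 9 XOR 4 XOR 22 XOR 12 = 30.
The overall nim-sum is X = 30. A stack of size p has a winning move iff p XOR X < p (reduce it to p XOR X).
  2: 2 XOR 30 = 28 ≥ 2 — no move.
  11: 11 XOR 30 = 21 ≥ 11 — no move.
  9: 9 XOR 30 = 23 ≥ 9 — no move.
  4: 4 XOR 30 = 26 ≥ 4 — no move.
  22: 22 XOR 30 = 8 < 22 — winning move (to 8).
  12: 12 XOR 30 = 18 ≥ 12 — no move.
That gives 1 winning move.

1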